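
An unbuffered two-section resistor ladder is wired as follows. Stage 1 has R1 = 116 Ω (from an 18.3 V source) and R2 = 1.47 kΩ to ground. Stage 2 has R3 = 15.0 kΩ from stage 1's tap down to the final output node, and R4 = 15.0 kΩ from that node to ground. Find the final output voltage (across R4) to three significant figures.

Stage 2 presents R3+R4 = 30000 Ω as a load on stage 1's tap.
Stage 1's lower leg becomes R2‖(R3+R4) = 1401 Ω, so V_mid = 18.3 × 1401/1517 = 16.90 V.
Stage 2 is itself unloaded: V_out = V_mid × R4/(R3+R4) = 16.90 × 15000/30000 = 8.45 V.

V_out ≈ 8.45 V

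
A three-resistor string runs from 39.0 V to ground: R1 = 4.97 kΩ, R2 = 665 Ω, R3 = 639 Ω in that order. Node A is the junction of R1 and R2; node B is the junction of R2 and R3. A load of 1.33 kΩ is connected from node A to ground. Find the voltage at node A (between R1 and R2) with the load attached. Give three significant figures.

Below node A the series string R2+R3 = 1304 Ω sits in parallel with the 1330 Ω load: 658.4 Ω.
V_A = 39.0 × 658.4/(4970 + 658.4) = 4.56 V.

V ≈ 4.56 V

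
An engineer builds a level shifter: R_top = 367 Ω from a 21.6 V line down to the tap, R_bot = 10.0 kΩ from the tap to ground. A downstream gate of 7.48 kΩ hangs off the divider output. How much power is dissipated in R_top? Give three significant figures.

P ≈ 7.93 mW

Total resistance from the source is R_top + (R_bot‖R_L) = 4646 Ω, so I = 21.6/4646 Ω = 4.649 mA.
P = I²·R_top = (4.649 mA)² × 367 Ω = 7.93 mW.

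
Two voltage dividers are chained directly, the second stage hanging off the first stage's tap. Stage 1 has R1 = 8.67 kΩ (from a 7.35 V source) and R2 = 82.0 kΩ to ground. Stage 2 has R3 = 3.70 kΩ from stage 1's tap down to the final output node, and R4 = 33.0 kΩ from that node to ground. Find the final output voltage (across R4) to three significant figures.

V_out ≈ 4.92 V

Stage 2 presents R3+R4 = 36.70 kΩ as a load on stage 1's tap.
Stage 1's lower leg becomes R2‖(R3+R4) = 25.35 kΩ, so V_mid = 7.35 × 25.35/34.02 = 5.477 V.
Stage 2 is itself unloaded: V_out = V_mid × R4/(R3+R4) = 5.477 × 33.0/36.70 = 4.92 V.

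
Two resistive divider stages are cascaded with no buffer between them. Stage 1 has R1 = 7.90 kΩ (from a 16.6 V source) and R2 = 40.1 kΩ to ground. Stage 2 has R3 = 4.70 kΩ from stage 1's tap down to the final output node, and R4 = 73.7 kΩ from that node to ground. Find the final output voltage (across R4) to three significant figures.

Stage 2 presents R3+R4 = 78.40 kΩ as a load on stage 1's tap.
Stage 1's lower leg becomes R2‖(R3+R4) = 26.53 kΩ, so V_mid = 16.6 × 26.53/34.43 = 12.79 V.
Stage 2 is itself unloaded: V_out = V_mid × R4/(R3+R4) = 12.79 × 73.7/78.40 = 12.0 V.

V_out ≈ 12.0 V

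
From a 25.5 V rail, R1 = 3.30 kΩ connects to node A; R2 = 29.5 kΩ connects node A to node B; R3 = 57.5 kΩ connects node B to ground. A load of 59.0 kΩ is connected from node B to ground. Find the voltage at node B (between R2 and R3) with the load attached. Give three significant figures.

V ≈ 12.0 V

At node B, R3 is in parallel with the load: R3‖R_L = 29.12 kΩ.
Below node A the resistance is R2 + (R3‖R_L) = 58.62 kΩ, so V_A = 25.5 × 58.62/61.92 = 24.14 V.
Then V_B = V_A × (R3‖R_L)/(R2 + R3‖R_L) = 24.14 × 29.12/58.62 = 12.0 V.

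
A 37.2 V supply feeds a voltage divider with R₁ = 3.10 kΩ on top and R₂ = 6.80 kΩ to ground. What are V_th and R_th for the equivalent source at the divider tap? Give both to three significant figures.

V_th is the open-circuit tap voltage: 37.2 × 6.80/(3.10 + 6.80) = 25.6 V.
With the supply zeroed, R₁ and R₂ appear in parallel from the tap: R_th = R₁‖R₂ = (3.10 × 6.80)/9.900 = 2.13 kΩ.

V_th = 25.6 V, R_th = 2.13 kΩ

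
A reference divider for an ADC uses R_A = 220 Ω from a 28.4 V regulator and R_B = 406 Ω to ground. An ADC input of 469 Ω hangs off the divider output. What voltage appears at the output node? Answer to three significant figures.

V_out ≈ 14.1 V

The load sits in parallel with R_B: R_B‖R_L = (406 × 469) / (406 + 469) = 217.6 Ω.
V_out = 28.4 × 217.6 / (220 + 217.6) = 28.4 × 217.6/437.6 = 14.1 V.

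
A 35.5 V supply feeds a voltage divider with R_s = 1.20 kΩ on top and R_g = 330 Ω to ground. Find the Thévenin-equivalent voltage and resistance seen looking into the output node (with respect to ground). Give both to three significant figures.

V_th is the open-circuit tap voltage: 35.5 × 330/(1200 + 330) = 7.66 V.
With the supply zeroed, R_s and R_g appear in parallel from the tap: R_th = R_s‖R_g = (1200 × 330)/1530 = 259 Ω.

V_th = 7.66 V, R_th = 259 Ω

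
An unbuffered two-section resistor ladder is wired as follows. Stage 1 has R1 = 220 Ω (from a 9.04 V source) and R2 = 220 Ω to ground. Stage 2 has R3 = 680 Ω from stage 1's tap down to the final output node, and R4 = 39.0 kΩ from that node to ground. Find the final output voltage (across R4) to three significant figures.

Stage 2 presents R3+R4 = 39680 Ω as a load on stage 1's tap.
Stage 1's lower leg becomes R2‖(R3+R4) = 218.8 Ω, so V_mid = 9.04 × 218.8/438.8 = 4.508 V.
Stage 2 is itself unloaded: V_out = V_mid × R4/(R3+R4) = 4.508 × 39000/39680 = 4.43 V.

V_out ≈ 4.43 V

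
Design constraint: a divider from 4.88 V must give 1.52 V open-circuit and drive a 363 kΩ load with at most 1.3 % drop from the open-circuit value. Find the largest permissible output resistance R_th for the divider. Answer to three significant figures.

Loading drop = R_th/(R_th + R_L) ≤ 0.0130, so R_th ≤ R_L · ε/(1−ε) = 363 kΩ × 0.0130/0.9870 = 4.78 kΩ.

R_th ≤ 4.78 kΩ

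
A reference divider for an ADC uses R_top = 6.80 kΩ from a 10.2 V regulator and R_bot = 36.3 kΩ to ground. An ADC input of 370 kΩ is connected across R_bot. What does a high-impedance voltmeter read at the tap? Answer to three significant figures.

The load sits in parallel with R_bot: R_bot‖R_L = (36.3 × 370) / (36.3 + 370) = 33.06 kΩ.
V_out = 10.2 × 33.06 / (6.80 + 33.06) = 10.2 × 33.06/39.86 = 8.46 V.

V_out ≈ 8.46 V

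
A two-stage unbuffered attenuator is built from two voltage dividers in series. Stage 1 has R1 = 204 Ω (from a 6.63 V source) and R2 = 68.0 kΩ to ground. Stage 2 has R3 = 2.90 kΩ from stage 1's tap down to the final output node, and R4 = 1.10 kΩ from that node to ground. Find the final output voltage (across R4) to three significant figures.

V_out ≈ 1.73 V

Stage 2 presents R3+R4 = 4000 Ω as a load on stage 1's tap.
Stage 1's lower leg becomes R2‖(R3+R4) = 3778 Ω, so V_mid = 6.63 × 3778/3982 = 6.290 V.
Stage 2 is itself unloaded: V_out = V_mid × R4/(R3+R4) = 6.290 × 1100/4000 = 1.73 V.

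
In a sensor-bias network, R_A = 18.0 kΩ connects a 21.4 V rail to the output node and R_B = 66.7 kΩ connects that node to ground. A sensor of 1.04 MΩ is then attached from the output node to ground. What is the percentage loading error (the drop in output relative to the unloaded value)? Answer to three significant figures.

The divider's output (Thévenin) resistance is R_A‖R_B = 14.17 kΩ.
Fractional drop under load = R_th/(R_th + R_L) = 14.17 / (14.17 + 1040) = 0.01345.
So the output falls by 1.34 %.

1.34 %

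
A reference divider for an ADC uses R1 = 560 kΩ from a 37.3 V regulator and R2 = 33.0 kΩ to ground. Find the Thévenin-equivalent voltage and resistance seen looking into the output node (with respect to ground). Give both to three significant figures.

V_th is the open-circuit tap voltage: 37.3 × 33.0/(560 + 33.0) = 2.08 V.
With the supply zeroed, R1 and R2 appear in parallel from the tap: R_th = R1‖R2 = (560 × 33.0)/593.0 = 31.2 kΩ.

V_th = 2.08 V, R_th = 31.2 kΩ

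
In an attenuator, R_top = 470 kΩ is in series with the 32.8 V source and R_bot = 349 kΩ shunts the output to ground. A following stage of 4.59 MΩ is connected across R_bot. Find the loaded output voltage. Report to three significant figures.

The load sits in parallel with R_bot: R_bot‖R_L = (349 × 4590) / (349 + 4590) = 324.3 kΩ.
V_out = 32.8 × 324.3 / (470 + 324.3) = 32.8 × 324.3/794.3 = 13.4 V.
(Unloaded it would have been 14.0 V.)

V_out ≈ 13.4 V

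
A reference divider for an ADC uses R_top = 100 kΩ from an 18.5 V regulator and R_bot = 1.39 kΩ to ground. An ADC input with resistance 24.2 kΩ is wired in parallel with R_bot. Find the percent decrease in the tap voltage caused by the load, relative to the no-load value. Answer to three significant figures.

5.36 %

The divider's output (Thévenin) resistance is R_top‖R_bot = 1.371 kΩ.
Fractional drop under load = R_th/(R_th + R_L) = 1.371 / (1.371 + 24.2) = 0.05361.
So the output falls by 5.36 %.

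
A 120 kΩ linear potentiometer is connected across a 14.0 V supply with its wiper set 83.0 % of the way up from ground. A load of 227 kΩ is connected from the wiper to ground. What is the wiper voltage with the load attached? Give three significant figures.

The wiper splits the pot into (1−α)R = 20.40 kΩ above and αR = 99.60 kΩ below.
Lower section ‖ load = 69.23 kΩ.
V_wiper = 14.0 × 69.23/(20.40 + 69.23) = 10.8 V.

V ≈ 10.8 V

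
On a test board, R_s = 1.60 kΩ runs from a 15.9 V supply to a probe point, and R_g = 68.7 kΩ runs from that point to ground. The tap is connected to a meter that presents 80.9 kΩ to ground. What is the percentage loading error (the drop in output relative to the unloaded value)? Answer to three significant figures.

The divider's output (Thévenin) resistance is R_s‖R_g = 1.564 kΩ.
Fractional drop under load = R_th/(R_th + R_L) = 1.564 / (1.564 + 80.9) = 0.01896.
So the output falls by 1.90 %.

1.90 %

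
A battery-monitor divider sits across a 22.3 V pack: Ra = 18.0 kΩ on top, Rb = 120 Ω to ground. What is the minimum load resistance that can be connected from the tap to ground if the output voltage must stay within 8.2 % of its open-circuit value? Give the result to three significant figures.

R_L(min) ≈ 1.33 kΩ

Output resistance R_th = Ra‖Rb = (18000 × 120)/18120 = 119.2 Ω.
The fractional drop is R_th/(R_th + R_L); requiring this ≤ 0.0820 gives R_L ≥ R_th(1/0.0820 − 1) = 119.2 × 11.20 = 1.33 kΩ.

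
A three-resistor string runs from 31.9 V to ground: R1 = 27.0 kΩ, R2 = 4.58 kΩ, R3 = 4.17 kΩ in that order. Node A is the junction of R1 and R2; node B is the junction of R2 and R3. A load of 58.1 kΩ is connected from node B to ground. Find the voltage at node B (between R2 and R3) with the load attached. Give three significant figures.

At node B, R3 is in parallel with the load: R3‖R_L = 3.891 kΩ.
Below node A the resistance is R2 + (R3‖R_L) = 8.471 kΩ, so V_A = 31.9 × 8.471/35.47 = 7.618 V.
Then V_B = V_A × (R3‖R_L)/(R2 + R3‖R_L) = 7.618 × 3.891/8.471 = 3.50 V.

V ≈ 3.50 V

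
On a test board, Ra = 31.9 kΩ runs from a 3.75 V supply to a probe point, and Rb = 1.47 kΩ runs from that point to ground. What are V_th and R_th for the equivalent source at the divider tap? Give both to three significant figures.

V_th is the open-circuit tap voltage: 3.75 × 1.47/(31.9 + 1.47) = 0.165 V.
With the supply zeroed, Ra and Rb appear in parallel from the tap: R_th = Ra‖Rb = (31.9 × 1.47)/33.37 = 1.41 kΩ.

V_th = 0.165 V, R_th = 1.41 kΩ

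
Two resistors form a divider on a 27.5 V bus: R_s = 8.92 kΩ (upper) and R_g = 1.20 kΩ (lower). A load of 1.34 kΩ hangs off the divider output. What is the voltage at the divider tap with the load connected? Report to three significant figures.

V_out ≈ 1.82 V

The load sits in parallel with R_g: R_g‖R_L = (1.20 × 1.34) / (1.20 + 1.34) = 0.6331 kΩ.
V_out = 27.5 × 0.6331 / (8.92 + 0.6331) = 27.5 × 0.6331/9.553 = 1.82 V.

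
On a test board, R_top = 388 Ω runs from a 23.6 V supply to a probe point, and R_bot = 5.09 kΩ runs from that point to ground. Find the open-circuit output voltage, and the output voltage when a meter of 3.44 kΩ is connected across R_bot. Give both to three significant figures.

Unloaded: 21.9 V; loaded: 19.8 V

Open-circuit: V = 23.6 × 5090/(388 + 5090) = 21.9 V.
With the load, R_bot becomes R_bot‖R_L = 2053 Ω, so V = 23.6 × 2053/2441 = 19.8 V.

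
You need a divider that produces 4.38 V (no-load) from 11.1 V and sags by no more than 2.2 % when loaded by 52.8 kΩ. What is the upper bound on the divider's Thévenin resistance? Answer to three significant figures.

Loading drop = R_th/(R_th + R_L) ≤ 0.0220, so R_th ≤ R_L · ε/(1−ε) = 52.8 kΩ × 0.0220/0.9780 = 1.19 kΩ.

R_th ≤ 1.19 kΩ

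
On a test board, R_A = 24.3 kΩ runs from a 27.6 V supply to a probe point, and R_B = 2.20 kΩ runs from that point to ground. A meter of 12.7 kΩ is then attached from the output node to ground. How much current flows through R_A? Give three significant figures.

I ≈ 1.05 mA

R_B‖R_L = 1.875 kΩ, so the source sees R_A + R_B‖R_L = 26.18 kΩ.
I = 27.6 V / 26.18 kΩ = 1.05 mA.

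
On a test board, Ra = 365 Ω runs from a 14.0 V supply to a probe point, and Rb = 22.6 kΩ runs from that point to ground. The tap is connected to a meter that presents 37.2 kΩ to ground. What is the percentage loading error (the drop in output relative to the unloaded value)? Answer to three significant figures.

The divider's output (Thévenin) resistance is Ra‖Rb = 359.2 Ω.
Fractional drop under load = R_th/(R_th + R_L) = 359.2 / (359.2 + 37200) = 0.009564.
So the output falls by 0.956 %.

0.956 %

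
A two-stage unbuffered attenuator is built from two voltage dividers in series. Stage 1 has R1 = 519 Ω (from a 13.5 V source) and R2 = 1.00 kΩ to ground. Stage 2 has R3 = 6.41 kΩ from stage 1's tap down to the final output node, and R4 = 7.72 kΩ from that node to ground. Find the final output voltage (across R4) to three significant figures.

V_out ≈ 4.74 V

Stage 2 presents R3+R4 = 14130 Ω as a load on stage 1's tap.
Stage 1's lower leg becomes R2‖(R3+R4) = 933.9 Ω, so V_mid = 13.5 × 933.9/1453 = 8.678 V.
Stage 2 is itself unloaded: V_out = V_mid × R4/(R3+R4) = 8.678 × 7720/14130 = 4.74 V.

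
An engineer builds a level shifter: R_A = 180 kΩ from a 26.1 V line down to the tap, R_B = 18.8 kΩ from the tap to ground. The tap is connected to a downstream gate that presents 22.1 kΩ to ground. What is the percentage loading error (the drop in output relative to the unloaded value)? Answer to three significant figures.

The divider's output (Thévenin) resistance is R_A‖R_B = 17.02 kΩ.
Fractional drop under load = R_th/(R_th + R_L) = 17.02 / (17.02 + 22.1) = 0.4351.
So the output falls by 43.5 %.

43.5 %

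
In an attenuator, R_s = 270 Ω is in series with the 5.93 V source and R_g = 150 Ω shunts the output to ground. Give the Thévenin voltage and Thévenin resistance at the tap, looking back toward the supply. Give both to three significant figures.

V_th = 2.12 V, R_th = 96.4 Ω

V_th is the open-circuit tap voltage: 5.93 × 150/(270 + 150) = 2.12 V.
With the supply zeroed, R_s and R_g appear in parallel from the tap: R_th = R_s‖R_g = (270 × 150)/420.0 = 96.4 Ω.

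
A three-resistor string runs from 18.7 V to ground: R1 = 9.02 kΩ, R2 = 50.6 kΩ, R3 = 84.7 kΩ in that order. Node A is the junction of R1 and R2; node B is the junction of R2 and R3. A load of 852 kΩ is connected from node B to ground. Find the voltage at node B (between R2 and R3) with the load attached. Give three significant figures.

V ≈ 10.5 V

At node B, R3 is in parallel with the load: R3‖R_L = 77.04 kΩ.
Below node A the resistance is R2 + (R3‖R_L) = 127.6 kΩ, so V_A = 18.7 × 127.6/136.7 = 17.47 V.
Then V_B = V_A × (R3‖R_L)/(R2 + R3‖R_L) = 17.47 × 77.04/127.6 = 10.5 V.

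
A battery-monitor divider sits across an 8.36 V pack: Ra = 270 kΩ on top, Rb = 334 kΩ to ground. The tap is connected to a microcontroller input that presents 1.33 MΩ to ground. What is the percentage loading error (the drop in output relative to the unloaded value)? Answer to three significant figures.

The divider's output (Thévenin) resistance is Ra‖Rb = 149.3 kΩ.
Fractional drop under load = R_th/(R_th + R_L) = 149.3 / (149.3 + 1330) = 0.1009.
So the output falls by 10.1 %.

10.1 %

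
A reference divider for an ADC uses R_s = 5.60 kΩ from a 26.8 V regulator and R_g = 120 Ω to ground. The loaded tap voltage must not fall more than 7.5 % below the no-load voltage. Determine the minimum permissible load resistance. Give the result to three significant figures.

R_L(min) ≈ 1.45 kΩ

Output resistance R_th = R_s‖R_g = (5600 × 120)/5720 = 117.5 Ω.
The fractional drop is R_th/(R_th + R_L); requiring this ≤ 0.0750 gives R_L ≥ R_th(1/0.0750 − 1) = 117.5 × 12.33 = 1.45 kΩ.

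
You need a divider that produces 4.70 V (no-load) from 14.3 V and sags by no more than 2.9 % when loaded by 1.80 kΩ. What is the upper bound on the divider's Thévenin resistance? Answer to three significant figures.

Loading drop = R_th/(R_th + R_L) ≤ 0.0290, so R_th ≤ R_L · ε/(1−ε) = 1.80 kΩ × 0.0290/0.9710 = 53.8 Ω.
(Any R1, R2 with R2/(R1+R2) = 0.329 and R1‖R2 ≤ 53.8 Ω will meet the spec.)

R_th ≤ 53.8 Ω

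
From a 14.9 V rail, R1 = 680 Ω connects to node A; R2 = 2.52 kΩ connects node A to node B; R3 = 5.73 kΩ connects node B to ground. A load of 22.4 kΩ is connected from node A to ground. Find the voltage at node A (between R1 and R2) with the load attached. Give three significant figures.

Below node A the series string R2+R3 = 8250 Ω sits in parallel with the 22400 Ω load: 6029 Ω.
V_A = 14.9 × 6029/(680 + 6029) = 13.4 V.

V ≈ 13.4 V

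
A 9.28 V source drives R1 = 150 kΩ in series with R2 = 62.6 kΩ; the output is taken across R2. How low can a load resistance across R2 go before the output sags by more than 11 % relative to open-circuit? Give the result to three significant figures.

R_L(min) ≈ 357 kΩ

Output resistance R_th = R1‖R2 = (150 × 62.6)/212.6 = 44.17 kΩ.
The fractional drop is R_th/(R_th + R_L); requiring this ≤ 0.110 gives R_L ≥ R_th(1/0.110 − 1) = 44.17 × 8.091 = 357 kΩ.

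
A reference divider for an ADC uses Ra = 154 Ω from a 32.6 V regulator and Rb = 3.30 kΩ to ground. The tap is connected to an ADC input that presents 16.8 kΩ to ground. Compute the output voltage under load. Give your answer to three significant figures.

The load sits in parallel with Rb: Rb‖R_L = (3300 × 16800) / (3300 + 16800) = 2758 Ω.
V_out = 32.6 × 2758 / (154 + 2758) = 32.6 × 2758/2912 = 30.9 V.

V_out ≈ 30.9 V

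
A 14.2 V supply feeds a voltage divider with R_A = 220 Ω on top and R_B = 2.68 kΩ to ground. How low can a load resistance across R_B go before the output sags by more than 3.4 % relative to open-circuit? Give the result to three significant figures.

Output resistance R_th = R_A‖R_B = (220 × 2680)/2900 = 203.3 Ω.
The fractional drop is R_th/(R_th + R_L); requiring this ≤ 0.0340 gives R_L ≥ R_th(1/0.0340 − 1) = 203.3 × 28.41 = 5.78 kΩ.

R_L(min) ≈ 5.78 kΩ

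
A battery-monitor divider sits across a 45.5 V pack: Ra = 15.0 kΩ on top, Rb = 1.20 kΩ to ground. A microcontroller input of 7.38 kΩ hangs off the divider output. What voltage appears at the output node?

V_out ≈ 2.93 V

The load sits in parallel with Rb: Rb‖R_L = (1.20 × 7.38) / (1.20 + 7.38) = 1.032 kΩ.
V_out = 45.5 × 1.032 / (15.0 + 1.032) = 45.5 × 1.032/16.03 = 2.93 V.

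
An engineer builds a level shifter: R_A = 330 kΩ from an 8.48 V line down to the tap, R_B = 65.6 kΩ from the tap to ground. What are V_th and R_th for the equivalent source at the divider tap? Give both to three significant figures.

V_th is the open-circuit tap voltage: 8.48 × 65.6/(330 + 65.6) = 1.41 V.
With the supply zeroed, R_A and R_B appear in parallel from the tap: R_th = R_A‖R_B = (330 × 65.6)/395.6 = 54.7 kΩ.

V_th = 1.41 V, R_th = 54.7 kΩ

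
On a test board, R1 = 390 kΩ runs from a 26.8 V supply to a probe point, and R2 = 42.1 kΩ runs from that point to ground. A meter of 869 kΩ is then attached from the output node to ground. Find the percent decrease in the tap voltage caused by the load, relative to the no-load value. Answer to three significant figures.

4.19 %

The divider's output (Thévenin) resistance is R1‖R2 = 38.00 kΩ.
Fractional drop under load = R_th/(R_th + R_L) = 38.00 / (38.00 + 869) = 0.04189.
So the output falls by 4.19 %.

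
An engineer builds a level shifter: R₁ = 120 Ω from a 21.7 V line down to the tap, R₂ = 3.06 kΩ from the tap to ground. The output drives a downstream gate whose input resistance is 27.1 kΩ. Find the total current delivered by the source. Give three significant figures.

I ≈ 7.56 mA

R₂‖R_L = 2750 Ω, so the source sees R₁ + R₂‖R_L = 2870 Ω.
I = 21.7 V / 2870 Ω = 7.56 mA.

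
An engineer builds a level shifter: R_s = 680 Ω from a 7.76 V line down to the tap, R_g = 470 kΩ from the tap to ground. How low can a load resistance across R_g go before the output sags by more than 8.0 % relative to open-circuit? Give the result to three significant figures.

Output resistance R_th = R_s‖R_g = (680 × 470000)/470700 = 679.0 Ω.
The fractional drop is R_th/(R_th + R_L); requiring this ≤ 0.0800 gives R_L ≥ R_th(1/0.0800 − 1) = 679.0 × 11.50 = 7.81 kΩ.

R_L(min) ≈ 7.81 kΩ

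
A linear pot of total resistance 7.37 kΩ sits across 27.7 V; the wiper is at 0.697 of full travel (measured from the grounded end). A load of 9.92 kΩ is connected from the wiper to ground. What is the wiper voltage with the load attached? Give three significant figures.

V ≈ 16.7 V

The wiper splits the pot into (1−α)R = 2.233 kΩ above and αR = 5.137 kΩ below.
Lower section ‖ load = 3.384 kΩ.
V_wiper = 27.7 × 3.384/(2.233 + 3.384) = 16.7 V.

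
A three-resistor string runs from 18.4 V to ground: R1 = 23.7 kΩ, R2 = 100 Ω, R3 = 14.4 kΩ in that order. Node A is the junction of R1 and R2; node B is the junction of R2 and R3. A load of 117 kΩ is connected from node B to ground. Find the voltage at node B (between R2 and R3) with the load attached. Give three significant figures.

V ≈ 6.44 V

At node B, R3 is in parallel with the load: R3‖R_L = 12820 Ω.
Below node A the resistance is R2 + (R3‖R_L) = 12920 Ω, so V_A = 18.4 × 12920/36620 = 6.492 V.
Then V_B = V_A × (R3‖R_L)/(R2 + R3‖R_L) = 6.492 × 12820/12920 = 6.44 V.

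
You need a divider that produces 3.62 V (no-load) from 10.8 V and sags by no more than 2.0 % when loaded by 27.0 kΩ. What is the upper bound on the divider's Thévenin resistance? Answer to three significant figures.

R_th ≤ 551 Ω

Loading drop = R_th/(R_th + R_L) ≤ 0.0200, so R_th ≤ R_L · ε/(1−ε) = 27.0 kΩ × 0.0200/0.9800 = 551 Ω.
(Any R1, R2 with R2/(R1+R2) = 0.335 and R1‖R2 ≤ 551 Ω will meet the spec.)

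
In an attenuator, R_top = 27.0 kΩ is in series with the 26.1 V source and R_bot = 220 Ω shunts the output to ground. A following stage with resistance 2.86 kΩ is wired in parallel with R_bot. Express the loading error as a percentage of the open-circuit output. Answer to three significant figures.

The divider's output (Thévenin) resistance is R_top‖R_bot = 218.2 Ω.
Fractional drop under load = R_th/(R_th + R_L) = 218.2 / (218.2 + 2860) = 0.07089.
So the output falls by 7.09 %.

7.09 %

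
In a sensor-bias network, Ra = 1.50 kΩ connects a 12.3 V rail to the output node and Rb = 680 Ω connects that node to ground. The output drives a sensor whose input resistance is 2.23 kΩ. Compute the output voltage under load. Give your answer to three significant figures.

V_out ≈ 3.17 V

The load sits in parallel with Rb: Rb‖R_L = (680 × 2230) / (680 + 2230) = 521.1 Ω.
V_out = 12.3 × 521.1 / (1500 + 521.1) = 12.3 × 521.1/2021 = 3.17 V.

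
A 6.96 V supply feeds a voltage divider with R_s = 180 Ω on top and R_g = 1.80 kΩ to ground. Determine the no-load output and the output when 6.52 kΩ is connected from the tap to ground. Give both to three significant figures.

Unloaded: 6.33 V; loaded: 6.17 V

Open-circuit: V = 6.96 × 1800/(180 + 1800) = 6.33 V.
With the load, R_g becomes R_g‖R_L = 1411 Ω, so V = 6.96 × 1411/1591 = 6.17 V.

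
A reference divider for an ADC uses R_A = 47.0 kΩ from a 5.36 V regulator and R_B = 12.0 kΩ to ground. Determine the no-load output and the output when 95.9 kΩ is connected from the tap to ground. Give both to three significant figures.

Unloaded: 1.09 V; loaded: 0.991 V

Open-circuit: V = 5.36 × 12.0/(47.0 + 12.0) = 1.09 V.
With the load, R_B becomes R_B‖R_L = 10.67 kΩ, so V = 5.36 × 10.67/57.67 = 0.991 V.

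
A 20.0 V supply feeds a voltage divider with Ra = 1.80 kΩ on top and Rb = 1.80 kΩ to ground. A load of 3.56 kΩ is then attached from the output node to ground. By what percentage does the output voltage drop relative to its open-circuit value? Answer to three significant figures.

The divider's output (Thévenin) resistance is Ra‖Rb = 0.9000 kΩ.
Fractional drop under load = R_th/(R_th + R_L) = 0.9000 / (0.9000 + 3.56) = 0.2018.
So the output falls by 20.2 %.

20.2 %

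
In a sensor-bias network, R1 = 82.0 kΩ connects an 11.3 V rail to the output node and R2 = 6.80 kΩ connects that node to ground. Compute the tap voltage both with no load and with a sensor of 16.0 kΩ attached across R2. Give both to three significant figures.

Open-circuit: V = 11.3 × 6.80/(82.0 + 6.80) = 0.865 V.
With the load, R2 becomes R2‖R_L = 4.772 kΩ, so V = 11.3 × 4.772/86.77 = 0.621 V.

Unloaded: 0.865 V; loaded: 0.621 V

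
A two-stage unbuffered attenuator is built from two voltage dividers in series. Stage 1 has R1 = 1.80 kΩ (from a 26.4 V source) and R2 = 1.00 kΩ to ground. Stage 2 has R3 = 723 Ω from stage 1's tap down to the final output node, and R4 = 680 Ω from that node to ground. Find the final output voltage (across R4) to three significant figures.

Stage 2 presents R3+R4 = 1403 Ω as a load on stage 1's tap.
Stage 1's lower leg becomes R2‖(R3+R4) = 583.9 Ω, so V_mid = 26.4 × 583.9/2384 = 6.466 V.
Stage 2 is itself unloaded: V_out = V_mid × R4/(R3+R4) = 6.466 × 680/1403 = 3.13 V.

V_out ≈ 3.13 V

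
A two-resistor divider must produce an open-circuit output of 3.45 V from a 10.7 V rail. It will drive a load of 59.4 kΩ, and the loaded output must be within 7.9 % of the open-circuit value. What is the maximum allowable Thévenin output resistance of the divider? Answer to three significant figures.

R_th ≤ 5.10 kΩ

Loading drop = R_th/(R_th + R_L) ≤ 0.0790, so R_th ≤ R_L · ε/(1−ε) = 59.4 kΩ × 0.0790/0.9210 = 5.10 kΩ.
(Any R1, R2 with R2/(R1+R2) = 0.322 and R1‖R2 ≤ 5.10 kΩ will meet the spec.)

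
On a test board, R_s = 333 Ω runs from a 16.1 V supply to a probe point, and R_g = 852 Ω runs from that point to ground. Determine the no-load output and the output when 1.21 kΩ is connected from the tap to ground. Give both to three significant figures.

Open-circuit: V = 16.1 × 852/(333 + 852) = 11.6 V.
With the load, R_g becomes R_g‖R_L = 500.0 Ω, so V = 16.1 × 500.0/833.0 = 9.66 V.

Unloaded: 11.6 V; loaded: 9.66 V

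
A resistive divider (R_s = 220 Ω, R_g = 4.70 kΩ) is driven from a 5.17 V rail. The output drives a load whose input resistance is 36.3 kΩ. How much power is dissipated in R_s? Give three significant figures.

P ≈ 0.306 mW

Total resistance from the source is R_s + (R_g‖R_L) = 4381 Ω, so I = 5.17/4381 Ω = 1.180 mA.
P = I²·R_s = (1.180 mA)² × 220 Ω = 0.306 mW.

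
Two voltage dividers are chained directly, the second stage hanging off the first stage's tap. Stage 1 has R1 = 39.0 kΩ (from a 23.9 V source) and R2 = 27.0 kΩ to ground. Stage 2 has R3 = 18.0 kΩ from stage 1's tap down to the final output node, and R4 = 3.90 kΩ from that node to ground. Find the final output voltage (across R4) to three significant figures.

V_out ≈ 1.01 V

Stage 2 presents R3+R4 = 21.90 kΩ as a load on stage 1's tap.
Stage 1's lower leg becomes R2‖(R3+R4) = 12.09 kΩ, so V_mid = 23.9 × 12.09/51.09 = 5.656 V.
Stage 2 is itself unloaded: V_out = V_mid × R4/(R3+R4) = 5.656 × 3.90/21.90 = 1.01 V.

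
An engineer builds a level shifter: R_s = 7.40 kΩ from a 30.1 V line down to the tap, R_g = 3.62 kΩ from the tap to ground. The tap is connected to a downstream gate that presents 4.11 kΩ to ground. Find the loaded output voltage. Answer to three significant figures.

The load sits in parallel with R_g: R_g‖R_L = (3.62 × 4.11) / (3.62 + 4.11) = 1.925 kΩ.
V_out = 30.1 × 1.925 / (7.40 + 1.925) = 30.1 × 1.925/9.325 = 6.21 V.

V_out ≈ 6.21 V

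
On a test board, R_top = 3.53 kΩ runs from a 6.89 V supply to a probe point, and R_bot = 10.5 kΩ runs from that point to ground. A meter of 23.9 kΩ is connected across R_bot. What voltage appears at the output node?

The load sits in parallel with R_bot: R_bot‖R_L = (10.5 × 23.9) / (10.5 + 23.9) = 7.295 kΩ.
V_out = 6.89 × 7.295 / (3.53 + 7.295) = 6.89 × 7.295/10.83 = 4.64 V.
(Unloaded it would have been 5.16 V.)

V_out ≈ 4.64 V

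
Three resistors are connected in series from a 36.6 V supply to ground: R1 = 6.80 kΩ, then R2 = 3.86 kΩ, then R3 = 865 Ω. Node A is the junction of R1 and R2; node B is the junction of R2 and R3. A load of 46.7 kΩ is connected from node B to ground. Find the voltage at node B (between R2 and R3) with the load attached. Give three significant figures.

V ≈ 2.70 V

At node B, R3 is in parallel with the load: R3‖R_L = 849.3 Ω.
Below node A the resistance is R2 + (R3‖R_L) = 4709 Ω, so V_A = 36.6 × 4709/11510 = 14.98 V.
Then V_B = V_A × (R3‖R_L)/(R2 + R3‖R_L) = 14.98 × 849.3/4709 = 2.70 V.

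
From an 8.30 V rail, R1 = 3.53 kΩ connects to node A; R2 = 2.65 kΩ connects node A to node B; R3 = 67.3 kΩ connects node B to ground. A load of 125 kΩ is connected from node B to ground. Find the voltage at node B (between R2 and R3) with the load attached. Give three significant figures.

V ≈ 7.27 V

At node B, R3 is in parallel with the load: R3‖R_L = 43.75 kΩ.
Below node A the resistance is R2 + (R3‖R_L) = 46.40 kΩ, so V_A = 8.30 × 46.40/49.93 = 7.713 V.
Then V_B = V_A × (R3‖R_L)/(R2 + R3‖R_L) = 7.713 × 43.75/46.40 = 7.27 V.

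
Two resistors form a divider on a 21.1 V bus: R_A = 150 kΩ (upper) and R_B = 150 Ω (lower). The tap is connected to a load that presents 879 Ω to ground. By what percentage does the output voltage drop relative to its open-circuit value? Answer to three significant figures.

Unloaded V = 21.1 × 150/150200 = 0.021079 V.
Loaded: R_B‖R_L = 128.1 Ω, giving V = 21.1 × 128.1/150100 = 0.018009 V.
Drop = (0.021079 − 0.018009) / 0.021079 = 14.6 %.

14.6 %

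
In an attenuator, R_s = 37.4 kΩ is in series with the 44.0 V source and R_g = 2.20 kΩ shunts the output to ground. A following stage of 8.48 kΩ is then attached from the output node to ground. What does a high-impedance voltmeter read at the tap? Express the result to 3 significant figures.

The load sits in parallel with R_g: R_g‖R_L = (2.20 × 8.48) / (2.20 + 8.48) = 1.747 kΩ.
V_out = 44.0 × 1.747 / (37.4 + 1.747) = 44.0 × 1.747/39.15 = 1.96 V.

V_out ≈ 1.96 V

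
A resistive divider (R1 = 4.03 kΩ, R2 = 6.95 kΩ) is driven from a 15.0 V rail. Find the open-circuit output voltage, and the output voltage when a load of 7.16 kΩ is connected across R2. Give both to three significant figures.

Open-circuit: V = 15.0 × 6.95/(4.03 + 6.95) = 9.49 V.
With the load, R2 becomes R2‖R_L = 3.527 kΩ, so V = 15.0 × 3.527/7.557 = 7.00 V.

Unloaded: 9.49 V; loaded: 7.00 V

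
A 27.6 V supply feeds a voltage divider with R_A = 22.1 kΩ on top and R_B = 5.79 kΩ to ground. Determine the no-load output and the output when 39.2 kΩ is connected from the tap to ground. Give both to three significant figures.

Open-circuit: V = 27.6 × 5.79/(22.1 + 5.79) = 5.73 V.
With the load, R_B becomes R_B‖R_L = 5.045 kΩ, so V = 27.6 × 5.045/27.14 = 5.13 V.

Unloaded: 5.73 V; loaded: 5.13 V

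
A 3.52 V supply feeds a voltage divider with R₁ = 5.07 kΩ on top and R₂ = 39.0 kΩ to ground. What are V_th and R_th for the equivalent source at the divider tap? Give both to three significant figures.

V_th = 3.12 V, R_th = 4.49 kΩ

V_th is the open-circuit tap voltage: 3.52 × 39.0/(5.07 + 39.0) = 3.12 V.
With the supply zeroed, R₁ and R₂ appear in parallel from the tap: R_th = R₁‖R₂ = (5.07 × 39.0)/44.07 = 4.49 kΩ.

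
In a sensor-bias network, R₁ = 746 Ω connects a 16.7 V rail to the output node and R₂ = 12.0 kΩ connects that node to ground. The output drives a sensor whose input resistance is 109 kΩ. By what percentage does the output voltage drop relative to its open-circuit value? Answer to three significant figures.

The divider's output (Thévenin) resistance is R₁‖R₂ = 702.3 Ω.
Fractional drop under load = R_th/(R_th + R_L) = 702.3 / (702.3 + 109000) = 0.006402.
So the output falls by 0.640 %.

0.640 %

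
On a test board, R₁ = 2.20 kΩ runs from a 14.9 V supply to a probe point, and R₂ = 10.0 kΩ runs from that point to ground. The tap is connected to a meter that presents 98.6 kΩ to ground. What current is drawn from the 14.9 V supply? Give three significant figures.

I ≈ 1.32 mA

R₂‖R_L = 9.079 kΩ, so the source sees R₁ + R₂‖R_L = 11.28 kΩ.
I = 14.9 V / 11.28 kΩ = 1.32 mA.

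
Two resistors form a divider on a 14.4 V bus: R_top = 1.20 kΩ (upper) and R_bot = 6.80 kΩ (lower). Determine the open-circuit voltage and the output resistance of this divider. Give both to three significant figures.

V_th = 12.2 V, R_th = 1.02 kΩ

V_th is the open-circuit tap voltage: 14.4 × 6.80/(1.20 + 6.80) = 12.2 V.
With the supply zeroed, R_top and R_bot appear in parallel from the tap: R_th = R_top‖R_bot = (1.20 × 6.80)/8.000 = 1.02 kΩ.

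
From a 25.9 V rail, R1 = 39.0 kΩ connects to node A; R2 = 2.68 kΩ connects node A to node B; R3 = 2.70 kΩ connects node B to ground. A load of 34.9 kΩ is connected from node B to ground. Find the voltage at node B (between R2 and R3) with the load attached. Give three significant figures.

At node B, R3 is in parallel with the load: R3‖R_L = 2.506 kΩ.
Below node A the resistance is R2 + (R3‖R_L) = 5.186 kΩ, so V_A = 25.9 × 5.186/44.19 = 3.040 V.
Then V_B = V_A × (R3‖R_L)/(R2 + R3‖R_L) = 3.040 × 2.506/5.186 = 1.47 V.

V ≈ 1.47 V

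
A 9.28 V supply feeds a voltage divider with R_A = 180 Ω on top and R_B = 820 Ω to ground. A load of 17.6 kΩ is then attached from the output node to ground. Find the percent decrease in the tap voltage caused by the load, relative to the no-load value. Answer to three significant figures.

0.832 %

The divider's output (Thévenin) resistance is R_A‖R_B = 147.6 Ω.
Fractional drop under load = R_th/(R_th + R_L) = 147.6 / (147.6 + 17600) = 0.008317.
So the output falls by 0.832 %.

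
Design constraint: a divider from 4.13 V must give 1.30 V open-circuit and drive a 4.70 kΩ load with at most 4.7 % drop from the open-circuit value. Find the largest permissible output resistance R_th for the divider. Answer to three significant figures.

R_th ≤ 232 Ω

Loading drop = R_th/(R_th + R_L) ≤ 0.0470, so R_th ≤ R_L · ε/(1−ε) = 4.70 kΩ × 0.0470/0.9530 = 232 Ω.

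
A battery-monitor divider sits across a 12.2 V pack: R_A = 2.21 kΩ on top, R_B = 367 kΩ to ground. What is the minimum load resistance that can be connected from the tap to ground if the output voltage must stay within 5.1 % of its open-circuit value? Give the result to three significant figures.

R_L(min) ≈ 40.9 kΩ

Output resistance R_th = R_A‖R_B = (2.21 × 367)/369.2 = 2.197 kΩ.
The fractional drop is R_th/(R_th + R_L); requiring this ≤ 0.0510 gives R_L ≥ R_th(1/0.0510 − 1) = 2.197 × 18.61 = 40.9 kΩ.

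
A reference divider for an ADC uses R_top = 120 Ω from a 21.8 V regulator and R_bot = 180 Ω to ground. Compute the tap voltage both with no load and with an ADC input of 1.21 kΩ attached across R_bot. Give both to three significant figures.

Open-circuit: V = 21.8 × 180/(120 + 180) = 13.1 V.
With the load, R_bot becomes R_bot‖R_L = 156.7 Ω, so V = 21.8 × 156.7/276.7 = 12.3 V.

Unloaded: 13.1 V; loaded: 12.3 V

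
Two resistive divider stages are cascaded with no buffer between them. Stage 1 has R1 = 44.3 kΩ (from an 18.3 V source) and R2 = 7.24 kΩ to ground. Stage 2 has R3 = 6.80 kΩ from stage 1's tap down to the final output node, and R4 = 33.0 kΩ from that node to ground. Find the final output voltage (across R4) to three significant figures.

V_out ≈ 1.84 V

Stage 2 presents R3+R4 = 39.80 kΩ as a load on stage 1's tap.
Stage 1's lower leg becomes R2‖(R3+R4) = 6.126 kΩ, so V_mid = 18.3 × 6.126/50.43 = 2.223 V.
Stage 2 is itself unloaded: V_out = V_mid × R4/(R3+R4) = 2.223 × 33.0/39.80 = 1.84 V.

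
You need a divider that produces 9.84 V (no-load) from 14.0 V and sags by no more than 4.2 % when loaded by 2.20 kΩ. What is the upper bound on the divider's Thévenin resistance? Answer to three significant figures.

R_th ≤ 96.5 Ω

Loading drop = R_th/(R_th + R_L) ≤ 0.0420, so R_th ≤ R_L · ε/(1−ε) = 2.20 kΩ × 0.0420/0.9580 = 96.5 Ω.
(Any R1, R2 with R2/(R1+R2) = 0.703 and R1‖R2 ≤ 96.5 Ω will meet the spec.)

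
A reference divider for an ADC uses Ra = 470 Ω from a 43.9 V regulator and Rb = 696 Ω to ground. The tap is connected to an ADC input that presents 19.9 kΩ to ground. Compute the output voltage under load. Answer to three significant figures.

The load sits in parallel with Rb: Rb‖R_L = (696 × 19900) / (696 + 19900) = 672.5 Ω.
V_out = 43.9 × 672.5 / (470 + 672.5) = 43.9 × 672.5/1142 = 25.8 V.

V_out ≈ 25.8 V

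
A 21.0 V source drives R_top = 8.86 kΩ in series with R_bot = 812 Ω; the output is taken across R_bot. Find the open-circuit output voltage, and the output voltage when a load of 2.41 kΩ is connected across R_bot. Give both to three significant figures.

Open-circuit: V = 21.0 × 812/(8860 + 812) = 1.76 V.
With the load, R_bot becomes R_bot‖R_L = 607.4 Ω, so V = 21.0 × 607.4/9467 = 1.35 V.

Unloaded: 1.76 V; loaded: 1.35 V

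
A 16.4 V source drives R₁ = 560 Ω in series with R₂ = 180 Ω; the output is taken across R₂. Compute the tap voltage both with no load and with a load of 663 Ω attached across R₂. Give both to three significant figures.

Unloaded: 3.99 V; loaded: 3.31 V

Open-circuit: V = 16.4 × 180/(560 + 180) = 3.99 V.
With the load, R₂ becomes R₂‖R_L = 141.6 Ω, so V = 16.4 × 141.6/701.6 = 3.31 V.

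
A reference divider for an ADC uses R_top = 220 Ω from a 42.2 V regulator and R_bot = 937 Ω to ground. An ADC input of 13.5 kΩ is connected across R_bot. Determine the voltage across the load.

The load sits in parallel with R_bot: R_bot‖R_L = (937 × 13500) / (937 + 13500) = 876.2 Ω.
V_out = 42.2 × 876.2 / (220 + 876.2) = 42.2 × 876.2/1096 = 33.7 V.
(Unloaded it would have been 34.2 V.)

V_out ≈ 33.7 V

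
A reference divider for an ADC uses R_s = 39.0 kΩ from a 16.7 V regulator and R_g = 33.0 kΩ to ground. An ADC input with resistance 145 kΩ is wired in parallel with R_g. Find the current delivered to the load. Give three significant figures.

R_g‖R_L = 26.88 kΩ; V_out = 16.7 × 26.88/65.88 = 6.814 V.
I_L = V_out / R_L = 6.814 / 145 kΩ = 0.0470 mA.

I_L ≈ 0.0470 mA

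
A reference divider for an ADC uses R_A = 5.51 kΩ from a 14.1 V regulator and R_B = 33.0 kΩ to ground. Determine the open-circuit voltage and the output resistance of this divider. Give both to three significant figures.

V_th is the open-circuit tap voltage: 14.1 × 33.0/(5.51 + 33.0) = 12.1 V.
With the supply zeroed, R_A and R_B appear in parallel from the tap: R_th = R_A‖R_B = (5.51 × 33.0)/38.51 = 4.72 kΩ.

V_th = 12.1 V, R_th = 4.72 kΩ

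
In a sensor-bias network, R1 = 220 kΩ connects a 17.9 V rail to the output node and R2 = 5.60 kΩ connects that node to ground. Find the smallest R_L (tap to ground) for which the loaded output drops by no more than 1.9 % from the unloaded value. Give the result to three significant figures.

Output resistance R_th = R1‖R2 = (220 × 5.60)/225.6 = 5.461 kΩ.
The fractional drop is R_th/(R_th + R_L); requiring this ≤ 0.0190 gives R_L ≥ R_th(1/0.0190 − 1) = 5.461 × 51.63 = 282 kΩ.

R_L(min) ≈ 282 kΩ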